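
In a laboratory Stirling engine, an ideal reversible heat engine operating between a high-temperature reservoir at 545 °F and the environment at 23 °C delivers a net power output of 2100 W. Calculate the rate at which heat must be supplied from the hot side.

Q̇_H ≈ 4474 W

T_H = 545 °F → (545 − 32) × 5/9 = 285.00 °C = 558.15 K.
T_C = 23 °C → 23 + 273.15 = 296.15 K.
η_rev = 1 − T_C/T_H = 1 − 296.15/558.15 = 0.4694.
Q_H = W/η = 2100/0.4694 = 4474 W.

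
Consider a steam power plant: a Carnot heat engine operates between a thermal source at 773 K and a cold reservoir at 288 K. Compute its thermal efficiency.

η ≈ 0.627

The Carnot efficiency is η = 1 − T_C/T_H = 1 − 288.00/773.00 = 0.627.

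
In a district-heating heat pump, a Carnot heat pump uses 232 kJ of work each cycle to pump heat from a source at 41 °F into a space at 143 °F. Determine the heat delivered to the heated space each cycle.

T_H = 143 °F → (143 − 32) × 5/9 = 61.67 °C = 334.82 K.
T_C = 41 °F → (41 − 32) × 5/9 = 5.00 °C = 278.15 K.
COP_HP = T_H/(T_H − T_C) = 334.82/56.67 = 5.9085.
Q_H = COP_HP · W = 5.9085 × 232 = 1370 kJ.

Q_H ≈ 1370 kJ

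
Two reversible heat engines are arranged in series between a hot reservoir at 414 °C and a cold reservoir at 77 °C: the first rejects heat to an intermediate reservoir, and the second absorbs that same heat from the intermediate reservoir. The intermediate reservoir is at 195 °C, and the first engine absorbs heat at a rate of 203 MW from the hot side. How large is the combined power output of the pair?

T_H = 414 °C → 414 + 273.15 = 687.15 K.
T_C = 77 °C → 77 + 273.15 = 350.15 K.
Two reversible stages in series are equivalent to a single Carnot engine between T_H and T_C, so η_total = 1 − T_C/T_H = 1 − 350.15/687.15 = 0.4904.
W_total = η_total · Q_H = 0.4904 × 203 = 99.6 MW.

Ẇ_total ≈ 99.6 MW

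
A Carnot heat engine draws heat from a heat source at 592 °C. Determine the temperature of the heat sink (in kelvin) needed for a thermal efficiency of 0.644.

T_C ≈ 308 K

T_H = 592 °C → 592 + 273.15 = 865.15 K.
From η = 1 − T_C/T_H, T_C = T_H·(1 − η) = 865.15 × (1 − 0.644) = 308 K.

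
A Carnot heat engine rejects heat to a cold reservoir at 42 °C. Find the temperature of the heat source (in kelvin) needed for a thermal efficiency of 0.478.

T_C = 42 °C → 42 + 273.15 = 315.15 K.
From η = 1 − T_C/T_H, solving for T_H gives T_H = T_C/(1 − η) = 315.15/(1 − 0.478) = 603.7 K.

T_H ≈ 603.7 K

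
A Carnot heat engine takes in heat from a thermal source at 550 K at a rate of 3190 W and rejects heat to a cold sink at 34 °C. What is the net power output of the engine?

T_C = 34 °C → 34 + 273.15 = 307.15 K.
Carnot efficiency: η = 1 − T_C/T_H = 1 − 307.15/550.00 = 0.4415.
W = η·Q_H = 0.4415 × 3190 = 1410 W.

Ẇ ≈ 1410 W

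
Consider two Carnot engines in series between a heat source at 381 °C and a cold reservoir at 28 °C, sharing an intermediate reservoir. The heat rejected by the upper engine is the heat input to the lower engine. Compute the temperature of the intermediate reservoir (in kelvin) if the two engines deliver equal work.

T_H = 381 °C → 381 + 273.15 = 654.15 K.
T_C = 28 °C → 28 + 273.15 = 301.15 K.
For reversible stages Q_m = Q_H·(T_m/T_H). Setting W₁ = Q_H(1 − T_m/T_H) equal to W₂ = Q_m(1 − T_C/T_m) = Q_H·(T_m − T_C)/T_H gives T_H − T_m = T_m − T_C, so T_m = (T_H + T_C)/2 = (654.15 + 301.15)/2 = 477.6 K.

T_m ≈ 477.6 K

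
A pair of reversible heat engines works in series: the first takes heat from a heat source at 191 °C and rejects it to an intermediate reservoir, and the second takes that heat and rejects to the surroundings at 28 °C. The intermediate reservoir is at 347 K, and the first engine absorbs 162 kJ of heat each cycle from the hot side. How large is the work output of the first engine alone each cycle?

W₁ ≈ 40.9 kJ

T_H = 191 °C → 191 + 273.15 = 464.15 K.
T_C = 28 °C → 28 + 273.15 = 301.15 K.
First-stage efficiency η₁ = 1 − T_m/T_H = 1 − 347.00/464.15 = 0.2524.
W₁ = η₁·Q_H = 0.2524 × 162 = 40.9 kJ.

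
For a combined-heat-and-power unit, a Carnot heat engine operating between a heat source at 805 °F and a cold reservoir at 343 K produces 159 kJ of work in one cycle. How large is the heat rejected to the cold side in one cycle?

T_H = 805 °F → (805 − 32) × 5/9 = 429.44 °C = 702.59 K.
η_rev = 1 − T_C/T_H = 1 − 343.00/702.59 = 0.5118.
Since Q_C/Q_H = T_C/T_H and Q_H = W/η, Q_C = W·T_C/(T_H − T_C) = 159 × 343.00/359.59 = 152 kJ.

Q_C ≈ 152 kJ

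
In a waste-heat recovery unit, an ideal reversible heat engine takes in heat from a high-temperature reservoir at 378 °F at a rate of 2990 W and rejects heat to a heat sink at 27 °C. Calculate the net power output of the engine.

T_H = 378 °F → (378 − 32) × 5/9 = 192.22 °C = 465.37 K.
T_C = 27 °C → 27 + 273.15 = 300.15 K.
Since the cycle is reversible, η = 1 − T_C/T_H = 1 − 300.15/465.37 = 0.3550.
W = η·Q_H = 0.3550 × 2990 = 1060 W.

Ẇ ≈ 1060 W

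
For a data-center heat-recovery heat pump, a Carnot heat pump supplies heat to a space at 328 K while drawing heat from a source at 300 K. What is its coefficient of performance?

COP_HP = T_H/(T_H − T_C) = 328.00/(328.00 − 300.00) = 11.7.

COP_HP ≈ 11.7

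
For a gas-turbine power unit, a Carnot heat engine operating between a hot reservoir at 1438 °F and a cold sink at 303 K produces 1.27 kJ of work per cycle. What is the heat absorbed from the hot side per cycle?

Q_H ≈ 1.78 kJ

T_H = 1438 °F → (1438 − 32) × 5/9 = 781.11 °C = 1054.26 K.
Since the cycle is reversible, η = 1 − T_C/T_H = 1 − 303.00/1054.26 = 0.7126.
Q_H = W/η = 1.27/0.7126 = 1.78 kJ.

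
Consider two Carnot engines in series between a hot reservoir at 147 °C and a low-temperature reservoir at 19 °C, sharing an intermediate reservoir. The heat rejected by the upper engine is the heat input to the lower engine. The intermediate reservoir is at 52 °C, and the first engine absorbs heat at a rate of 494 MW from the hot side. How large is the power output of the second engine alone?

T_H = 147 °C → 147 + 273.15 = 420.15 K.
T_C = 19 °C → 19 + 273.15 = 292.15 K.
T_m = 52 °C → 52 + 273.15 = 325.15 K.
Heat entering the second stage: Q_m = Q_H·(T_m/T_H) = 494 × 325.15/420.15 = 382 MW.
Second-stage efficiency η₂ = 1 − T_C/T_m = 1 − 292.15/325.15 = 0.1015, so W₂ = η₂·Q_m = 38.8 MW.

Ẇ₂ ≈ 38.8 MW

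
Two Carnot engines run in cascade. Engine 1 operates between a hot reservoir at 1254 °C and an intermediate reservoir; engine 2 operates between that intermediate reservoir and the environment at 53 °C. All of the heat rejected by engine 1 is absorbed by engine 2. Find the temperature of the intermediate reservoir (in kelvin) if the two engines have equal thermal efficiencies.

T_m ≈ 705.7 K

T_H = 1254 °C → 1254 + 273.15 = 1527.15 K.
T_C = 53 °C → 53 + 273.15 = 326.15 K.
Equal efficiencies require 1 − T_m/T_H = 1 − T_C/T_m, i.e. T_m/T_H = T_C/T_m, so T_m = √(T_H·T_C) = √(1527.15 × 326.15) = 705.7 K.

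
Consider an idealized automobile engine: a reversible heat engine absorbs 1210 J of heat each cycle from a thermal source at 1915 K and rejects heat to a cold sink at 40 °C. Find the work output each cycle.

T_C = 40 °C → 40 + 273.15 = 313.15 K.
For a reversible engine, η = 1 − T_C/T_H = 1 − 313.15/1915.00 = 0.8365.
W = η·Q_H = 0.8365 × 1210 = 1012 J.

W ≈ 1012 J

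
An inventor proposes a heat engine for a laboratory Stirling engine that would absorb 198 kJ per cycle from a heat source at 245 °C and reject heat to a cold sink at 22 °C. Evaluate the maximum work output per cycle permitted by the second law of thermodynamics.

T_H = 245 °C → 245 + 273.15 = 518.15 K.
T_C = 22 °C → 22 + 273.15 = 295.15 K.
The second-law ceiling is the Carnot efficiency, η_max = 1 − T_C/T_H = 1 − 295.15/518.15 = 0.4304.
W_max = η_max · Q_H = 0.4304 × 198 = 85.2 kJ.

W_max ≈ 85.2 kJ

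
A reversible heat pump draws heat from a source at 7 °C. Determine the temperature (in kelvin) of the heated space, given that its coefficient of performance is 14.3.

T_C = 7 °C → 7 + 273.15 = 280.15 K.
COP_HP = T_H/(T_H − T_C) ⇒ T_H = T_C·COP_HP/(COP_HP − 1) = 280.15 × 14.3/(14.3 − 1) = 301 K.

T_H ≈ 301 K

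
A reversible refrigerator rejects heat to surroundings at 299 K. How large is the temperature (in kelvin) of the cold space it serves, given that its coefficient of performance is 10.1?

COP_R = T_C/(T_H − T_C) ⇒ T_C = T_H·COP_R/(1 + COP_R) = 299.00 × 10.1/(1 + 10.1) = 272 K.

T_C ≈ 272 K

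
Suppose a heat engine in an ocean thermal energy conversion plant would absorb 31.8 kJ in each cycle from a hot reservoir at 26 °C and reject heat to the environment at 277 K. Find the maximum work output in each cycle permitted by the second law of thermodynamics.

T_H = 26 °C → 26 + 273.15 = 299.15 K.
The second-law ceiling is the Carnot efficiency, η_max = 1 − T_C/T_H = 1 − 277.00/299.15 = 0.0740.
W_max = η_max · Q_H = 0.0740 × 31.8 = 2.35 kJ.

W_max ≈ 2.35 kJ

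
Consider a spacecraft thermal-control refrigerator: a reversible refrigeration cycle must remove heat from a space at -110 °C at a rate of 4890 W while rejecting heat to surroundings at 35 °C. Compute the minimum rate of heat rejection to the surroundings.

T_H = 35 °C → 35 + 273.15 = 308.15 K.
T_C = -110 °C → -110 + 273.15 = 163.15 K.
For a reversible cycle Q_H/Q_C = T_H/T_C, so Q_H = Q_C·T_H/T_C = 4890 × 308.15/163.15 = 9240 W.

Q̇_H ≈ 9240 W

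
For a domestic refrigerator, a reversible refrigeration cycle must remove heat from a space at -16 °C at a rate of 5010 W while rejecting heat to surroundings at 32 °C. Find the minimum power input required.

Ẇ_in ≈ 935.2 W

T_H = 32 °C → 32 + 273.15 = 305.15 K.
T_C = -16 °C → -16 + 273.15 = 257.15 K.
COP_R = T_C/(T_H − T_C) = 257.15/48.00 = 5.3573.
W = Q_C/COP_R = 5010/5.3573 = 935.2 W.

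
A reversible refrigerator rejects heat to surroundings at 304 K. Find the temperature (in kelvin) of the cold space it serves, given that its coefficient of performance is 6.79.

COP_R = T_C/(T_H − T_C) ⇒ T_C = T_H·COP_R/(1 + COP_R) = 304.00 × 6.79/(1 + 6.79) = 265 K.

T_C ≈ 265 K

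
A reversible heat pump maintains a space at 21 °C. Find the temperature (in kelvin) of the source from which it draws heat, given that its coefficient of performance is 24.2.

T_C ≈ 282 K

T_H = 21 °C → 21 + 273.15 = 294.15 K.
COP_HP = T_H/(T_H − T_C) ⇒ T_C = T_H·(COP_HP − 1)/COP_HP = 294.15 × (24.2 − 1)/24.2 = 282 K.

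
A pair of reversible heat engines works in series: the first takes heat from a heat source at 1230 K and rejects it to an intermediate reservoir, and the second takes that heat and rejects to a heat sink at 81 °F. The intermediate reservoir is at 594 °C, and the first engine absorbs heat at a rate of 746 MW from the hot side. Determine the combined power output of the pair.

T_C = 81 °F → (81 − 32) × 5/9 = 27.22 °C = 300.37 K.
Two reversible stages in series are equivalent to a single Carnot engine between T_H and T_C, so η_total = 1 − T_C/T_H = 1 − 300.37/1230.00 = 0.7558.
W_total = η_total · Q_H = 0.7558 × 746 = 564 MW.

Ẇ_total ≈ 564 MW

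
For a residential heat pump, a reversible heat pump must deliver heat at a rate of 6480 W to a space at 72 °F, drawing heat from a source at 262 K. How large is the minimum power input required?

Ẇ_in ≈ 732.1 W

T_H = 72 °F → (72 − 32) × 5/9 = 22.22 °C = 295.37 K.
Reversible heating COP: COP_HP = T_H/(T_H − T_C) = 295.37/33.37 = 8.8508.
W = Q_H/COP_HP = 6480/8.8508 = 732.1 W.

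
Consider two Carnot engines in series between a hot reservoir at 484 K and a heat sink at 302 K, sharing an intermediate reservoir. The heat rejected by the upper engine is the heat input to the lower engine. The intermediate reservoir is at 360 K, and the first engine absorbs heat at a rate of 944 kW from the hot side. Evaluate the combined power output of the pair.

Ẇ_total ≈ 355.0 kW

Two reversible stages in series are equivalent to a single Carnot engine between T_H and T_C, so η_total = 1 − T_C/T_H = 1 − 302.00/484.00 = 0.3760.
W_total = η_total · Q_H = 0.3760 × 944 = 355.0 kW.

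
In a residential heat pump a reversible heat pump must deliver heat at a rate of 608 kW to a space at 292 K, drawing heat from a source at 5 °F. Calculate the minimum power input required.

Ẇ_in ≈ 70.5 kW

T_C = 5 °F → (5 − 32) × 5/9 = -15.00 °C = 258.15 K.
For a reversible heat pump, COP_HP = T_H/(T_H − T_C) = 292.00/33.85 = 8.6263.
W = Q_H/COP_HP = 608/8.6263 = 70.5 kW.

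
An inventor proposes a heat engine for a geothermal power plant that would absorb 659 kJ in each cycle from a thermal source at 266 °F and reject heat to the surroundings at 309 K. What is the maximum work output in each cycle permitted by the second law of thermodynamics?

T_H = 266 °F → (266 − 32) × 5/9 = 130.00 °C = 403.15 K.
By the Carnot theorem, η_max = 1 − T_C/T_H = 1 − 309.00/403.15 = 0.2335.
W_max = η_max · Q_H = 0.2335 × 659 = 154 kJ.

W_max ≈ 154 kJ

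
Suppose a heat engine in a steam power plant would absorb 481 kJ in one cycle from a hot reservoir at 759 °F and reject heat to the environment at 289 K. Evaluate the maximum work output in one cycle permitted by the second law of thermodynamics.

W_max ≈ 276 kJ

T_H = 759 °F → (759 − 32) × 5/9 = 403.89 °C = 677.04 K.
By the Carnot theorem, η_max = 1 − T_C/T_H = 1 − 289.00/677.04 = 0.5731.
W_max = η_max · Q_H = 0.5731 × 481 = 276 kJ.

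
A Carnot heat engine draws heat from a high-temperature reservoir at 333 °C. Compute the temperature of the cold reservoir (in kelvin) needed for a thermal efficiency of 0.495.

T_C ≈ 306 K

T_H = 333 °C → 333 + 273.15 = 606.15 K.
From η = 1 − T_C/T_H, T_C = T_H·(1 − η) = 606.15 × (1 − 0.495) = 306 K.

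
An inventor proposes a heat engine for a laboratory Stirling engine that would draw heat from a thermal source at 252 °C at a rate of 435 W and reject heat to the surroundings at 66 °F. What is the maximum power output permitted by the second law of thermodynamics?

Ẇ_max ≈ 193 W

T_H = 252 °C → 252 + 273.15 = 525.15 K.
T_C = 66 °F → (66 − 32) × 5/9 = 18.89 °C = 292.04 K.
The upper bound on efficiency is η_max = 1 − T_C/T_H = 1 − 292.04/525.15 = 0.4439.
W_max = η_max · Q_H = 0.4439 × 435 = 193 W.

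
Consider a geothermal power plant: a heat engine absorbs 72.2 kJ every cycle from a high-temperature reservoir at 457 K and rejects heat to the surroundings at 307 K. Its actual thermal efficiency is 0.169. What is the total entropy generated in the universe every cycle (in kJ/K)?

W = η·Q_H = 0.169 × 72.2 = 12.20 kJ, so Q_C = Q_H − W = 60.00 kJ.
Entropy balance on the reservoirs: −Q_H/T_H = -0.1580 kJ/K, +Q_C/T_C = 0.1954 kJ/K.
ΔS_univ = −Q_H/T_H + Q_C/T_C = 0.0374 kJ/K (> 0, since η = 0.169 < η_Carnot = 0.328).

ΔS_univ ≈ 0.0374 kJ/K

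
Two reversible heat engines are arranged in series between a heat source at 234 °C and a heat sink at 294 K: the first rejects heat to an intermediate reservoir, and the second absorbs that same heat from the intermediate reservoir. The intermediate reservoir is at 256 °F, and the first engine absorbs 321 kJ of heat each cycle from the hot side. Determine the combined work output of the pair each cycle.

T_H = 234 °C → 234 + 273.15 = 507.15 K.
Two reversible stages in series are equivalent to a single Carnot engine between T_H and T_C, so η_total = 1 − T_C/T_H = 1 − 294.00/507.15 = 0.4203.
W_total = η_total · Q_H = 0.4203 × 321 = 135 kJ.

W_total ≈ 135 kJ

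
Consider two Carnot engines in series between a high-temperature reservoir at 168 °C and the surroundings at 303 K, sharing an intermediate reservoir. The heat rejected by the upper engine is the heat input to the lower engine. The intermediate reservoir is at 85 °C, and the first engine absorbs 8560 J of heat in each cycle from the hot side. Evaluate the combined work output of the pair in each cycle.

T_H = 168 °C → 168 + 273.15 = 441.15 K.
Two reversible stages in series are equivalent to a single Carnot engine between T_H and T_C, so η_total = 1 − T_C/T_H = 1 − 303.00/441.15 = 0.3132.
W_total = η_total · Q_H = 0.3132 × 8560 = 2680 J.

W_total ≈ 2680 J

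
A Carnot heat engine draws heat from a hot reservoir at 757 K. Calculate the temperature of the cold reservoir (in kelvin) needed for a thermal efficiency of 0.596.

T_C ≈ 305.8 K

From η = 1 − T_C/T_H, T_C = T_H·(1 − η) = 757.00 × (1 − 0.596) = 305.8 K.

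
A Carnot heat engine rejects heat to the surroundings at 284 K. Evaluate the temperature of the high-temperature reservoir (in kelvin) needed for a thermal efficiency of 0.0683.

From η = 1 − T_C/T_H, solving for T_H gives T_H = T_C/(1 − η) = 284.00/(1 − 0.0683) = 305 K.

T_H ≈ 305 K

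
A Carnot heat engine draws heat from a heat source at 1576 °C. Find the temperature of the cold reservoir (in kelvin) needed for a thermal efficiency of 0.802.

T_H = 1576 °C → 1576 + 273.15 = 1849.15 K.
From η = 1 − T_C/T_H, T_C = T_H·(1 − η) = 1849.15 × (1 − 0.802) = 366 K.

T_C ≈ 366 K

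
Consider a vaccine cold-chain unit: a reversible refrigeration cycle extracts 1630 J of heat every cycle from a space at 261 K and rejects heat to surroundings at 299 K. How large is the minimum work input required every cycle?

The reversible coefficient of performance is COP_R = T_C/(T_H − T_C) = 261.00/38.00 = 6.8684.
W = Q_C/COP_R = 1630/6.8684 = 237 J.

W_in ≈ 237 J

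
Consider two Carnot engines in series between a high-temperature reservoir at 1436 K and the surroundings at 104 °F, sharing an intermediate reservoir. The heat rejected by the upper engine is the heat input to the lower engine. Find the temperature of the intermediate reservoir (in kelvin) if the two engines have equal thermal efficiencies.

T_C = 104 °F → (104 − 32) × 5/9 = 40.00 °C = 313.15 K.
Equal efficiencies require 1 − T_m/T_H = 1 − T_C/T_m, i.e. T_m/T_H = T_C/T_m, so T_m = √(T_H·T_C) = √(1436.00 × 313.15) = 671 K.

T_m ≈ 671 K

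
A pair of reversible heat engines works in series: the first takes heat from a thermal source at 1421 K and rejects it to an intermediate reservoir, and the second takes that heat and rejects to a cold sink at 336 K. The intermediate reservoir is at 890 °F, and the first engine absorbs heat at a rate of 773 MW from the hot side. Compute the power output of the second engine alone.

Ẇ₂ ≈ 225 MW

T_m = 890 °F → (890 − 32) × 5/9 = 476.67 °C = 749.82 K.
Heat entering the second stage: Q_m = Q_H·(T_m/T_H) = 773 × 749.82/1421.00 = 408 MW.
Second-stage efficiency η₂ = 1 − T_C/T_m = 1 − 336.00/749.82 = 0.5519, so W₂ = η₂·Q_m = 225 MW.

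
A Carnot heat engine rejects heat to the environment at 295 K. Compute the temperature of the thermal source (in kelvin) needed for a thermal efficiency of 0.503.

From η = 1 − T_C/T_H, solving for T_H gives T_H = T_C/(1 − η) = 295.00/(1 − 0.503) = 594 K.

T_H ≈ 594 K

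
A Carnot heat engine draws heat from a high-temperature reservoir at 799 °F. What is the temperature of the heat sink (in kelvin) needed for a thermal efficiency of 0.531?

T_C ≈ 328 K

T_H = 799 °F → (799 − 32) × 5/9 = 426.11 °C = 699.26 K.
From η = 1 − T_C/T_H, T_C = T_H·(1 − η) = 699.26 × (1 − 0.531) = 328 K.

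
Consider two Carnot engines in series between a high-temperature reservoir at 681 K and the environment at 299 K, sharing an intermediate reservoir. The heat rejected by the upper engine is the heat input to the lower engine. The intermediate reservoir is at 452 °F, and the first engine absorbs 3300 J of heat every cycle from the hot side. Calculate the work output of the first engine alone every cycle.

T_m = 452 °F → (452 − 32) × 5/9 = 233.33 °C = 506.48 K.
First-stage efficiency η₁ = 1 − T_m/T_H = 1 − 506.48/681.00 = 0.2563.
W₁ = η₁·Q_H = 0.2563 × 3300 = 845.7 J.

W₁ ≈ 845.7 J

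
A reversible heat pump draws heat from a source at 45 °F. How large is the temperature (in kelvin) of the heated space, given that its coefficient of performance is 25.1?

T_H ≈ 292.0 K

T_C = 45 °F → (45 − 32) × 5/9 = 7.22 °C = 280.37 K.
COP_HP = T_H/(T_H − T_C) ⇒ T_H = T_C·COP_HP/(COP_HP − 1) = 280.37 × 25.1/(25.1 − 1) = 292.0 K.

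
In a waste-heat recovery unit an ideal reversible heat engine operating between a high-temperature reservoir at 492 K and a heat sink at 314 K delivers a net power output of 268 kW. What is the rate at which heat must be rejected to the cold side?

The Carnot efficiency is η = 1 − T_C/T_H = 1 − 314.00/492.00 = 0.3618.
Since Q_C/Q_H = T_C/T_H and Q_H = W/η, Q_C = W·T_C/(T_H − T_C) = 268 × 314.00/178.00 = 473 kW.

Q̇_C ≈ 473 kW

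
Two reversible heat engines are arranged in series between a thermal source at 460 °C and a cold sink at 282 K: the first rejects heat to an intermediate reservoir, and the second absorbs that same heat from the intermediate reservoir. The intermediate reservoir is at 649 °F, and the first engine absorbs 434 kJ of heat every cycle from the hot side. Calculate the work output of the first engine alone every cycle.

T_H = 460 °C → 460 + 273.15 = 733.15 K.
T_m = 649 °F → (649 − 32) × 5/9 = 342.78 °C = 615.93 K.
First-stage efficiency η₁ = 1 − T_m/T_H = 1 − 615.93/733.15 = 0.1599.
W₁ = η₁·Q_H = 0.1599 × 434 = 69.4 kJ.

W₁ ≈ 69.4 kJ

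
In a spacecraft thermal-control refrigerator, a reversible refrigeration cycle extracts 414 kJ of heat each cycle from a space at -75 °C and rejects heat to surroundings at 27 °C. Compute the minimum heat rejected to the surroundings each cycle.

Q_H ≈ 627.1 kJ

T_H = 27 °C → 27 + 273.15 = 300.15 K.
T_C = -75 °C → -75 + 273.15 = 198.15 K.
For a reversible cycle Q_H/Q_C = T_H/T_C, so Q_H = Q_C·T_H/T_C = 414 × 300.15/198.15 = 627.1 kJ.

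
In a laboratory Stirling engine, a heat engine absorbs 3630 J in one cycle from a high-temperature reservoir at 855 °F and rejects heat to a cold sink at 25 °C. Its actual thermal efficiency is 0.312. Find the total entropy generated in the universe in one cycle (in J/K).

T_H = 855 °F → (855 − 32) × 5/9 = 457.22 °C = 730.37 K.
T_C = 25 °C → 25 + 273.15 = 298.15 K.
W = η·Q_H = 0.312 × 3630 = 1133 J, so Q_C = Q_H − W = 2497 J.
The hot reservoir loses entropy Q_H/T_H = 3630/730.37 = 4.970 J/K; the cold reservoir gains Q_C/T_C = 2497/298.15 = 8.376 J/K.
ΔS_univ = −Q_H/T_H + Q_C/T_C = 3.41 J/K (> 0, since η = 0.312 < η_Carnot = 0.592).

ΔS_univ ≈ 3.41 J/K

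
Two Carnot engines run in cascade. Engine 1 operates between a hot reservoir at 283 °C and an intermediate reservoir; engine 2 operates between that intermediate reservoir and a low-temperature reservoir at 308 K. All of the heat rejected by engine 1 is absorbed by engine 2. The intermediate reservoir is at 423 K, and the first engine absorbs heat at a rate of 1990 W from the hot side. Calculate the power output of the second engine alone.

Ẇ₂ ≈ 411 W

T_H = 283 °C → 283 + 273.15 = 556.15 K.
Heat entering the second stage: Q_m = Q_H·(T_m/T_H) = 1990 × 423.00/556.15 = 1510 W.
Second-stage efficiency η₂ = 1 − T_C/T_m = 1 − 308.00/423.00 = 0.2719, so W₂ = η₂·Q_m = 411 W.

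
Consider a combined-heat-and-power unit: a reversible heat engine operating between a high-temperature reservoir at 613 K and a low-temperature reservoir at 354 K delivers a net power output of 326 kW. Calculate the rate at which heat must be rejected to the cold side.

Q̇_C ≈ 446 kW

The Carnot efficiency is η = 1 − T_C/T_H = 1 − 354.00/613.00 = 0.4225.
Since Q_C/Q_H = T_C/T_H and Q_H = W/η, Q_C = W·T_C/(T_H − T_C) = 326 × 354.00/259.00 = 446 kW.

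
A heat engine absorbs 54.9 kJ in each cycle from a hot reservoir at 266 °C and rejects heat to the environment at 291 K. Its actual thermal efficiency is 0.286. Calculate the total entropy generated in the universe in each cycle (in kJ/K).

T_H = 266 °C → 266 + 273.15 = 539.15 K.
W = η·Q_H = 0.286 × 54.9 = 15.70 kJ, so Q_C = Q_H − W = 39.20 kJ.
Entropy balance on the reservoirs: −Q_H/T_H = -0.1018 kJ/K, +Q_C/T_C = 0.1347 kJ/K.
ΔS_univ = −Q_H/T_H + Q_C/T_C = 0.0329 kJ/K (> 0, since η = 0.286 < η_Carnot = 0.460).

ΔS_univ ≈ 0.0329 kJ/K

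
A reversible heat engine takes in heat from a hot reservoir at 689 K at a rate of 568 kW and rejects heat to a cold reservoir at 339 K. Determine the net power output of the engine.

η_rev = 1 − T_C/T_H = 1 − 339.00/689.00 = 0.5080.
W = η·Q_H = 0.5080 × 568 = 289 kW.

Ẇ ≈ 289 kW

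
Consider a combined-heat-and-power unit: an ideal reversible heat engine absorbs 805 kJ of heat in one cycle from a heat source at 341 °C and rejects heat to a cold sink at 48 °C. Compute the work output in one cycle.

W ≈ 384 kJ

T_H = 341 °C → 341 + 273.15 = 614.15 K.
T_C = 48 °C → 48 + 273.15 = 321.15 K.
For a reversible engine, η = 1 − T_C/T_H = 1 − 321.15/614.15 = 0.4771.
W = η·Q_H = 0.4771 × 805 = 384 kJ.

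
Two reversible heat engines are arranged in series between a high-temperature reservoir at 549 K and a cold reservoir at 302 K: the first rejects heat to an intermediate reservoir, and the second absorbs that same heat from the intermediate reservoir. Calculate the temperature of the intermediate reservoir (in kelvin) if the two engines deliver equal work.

T_m ≈ 426 K

For reversible stages Q_m = Q_H·(T_m/T_H). Setting W₁ = Q_H(1 − T_m/T_H) equal to W₂ = Q_m(1 − T_C/T_m) = Q_H·(T_m − T_C)/T_H gives T_H − T_m = T_m − T_C, so T_m = (T_H + T_C)/2 = (549.00 + 302.00)/2 = 426 K.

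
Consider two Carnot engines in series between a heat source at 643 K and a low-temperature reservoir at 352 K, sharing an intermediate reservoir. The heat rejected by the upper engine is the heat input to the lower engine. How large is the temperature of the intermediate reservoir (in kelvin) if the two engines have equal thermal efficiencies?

T_m ≈ 475.7 K

Equal efficiencies require 1 − T_m/T_H = 1 − T_C/T_m, i.e. T_m/T_H = T_C/T_m, so T_m = √(T_H·T_C) = √(643.00 × 352.00) = 475.7 K.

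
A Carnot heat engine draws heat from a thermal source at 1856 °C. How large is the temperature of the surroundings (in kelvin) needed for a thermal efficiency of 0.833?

T_H = 1856 °C → 1856 + 273.15 = 2129.15 K.
From η = 1 − T_C/T_H, T_C = T_H·(1 − η) = 2129.15 × (1 − 0.833) = 355.6 K.

T_C ≈ 355.6 K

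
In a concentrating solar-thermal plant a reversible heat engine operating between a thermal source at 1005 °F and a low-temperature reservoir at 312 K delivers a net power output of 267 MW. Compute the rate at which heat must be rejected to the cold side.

T_H = 1005 °F → (1005 − 32) × 5/9 = 540.56 °C = 813.71 K.
For a reversible engine, η = 1 − T_C/T_H = 1 − 312.00/813.71 = 0.6166.
Since Q_C/Q_H = T_C/T_H and Q_H = W/η, Q_C = W·T_C/(T_H − T_C) = 267 × 312.00/501.71 = 166 MW.

Q̇_C ≈ 166 MW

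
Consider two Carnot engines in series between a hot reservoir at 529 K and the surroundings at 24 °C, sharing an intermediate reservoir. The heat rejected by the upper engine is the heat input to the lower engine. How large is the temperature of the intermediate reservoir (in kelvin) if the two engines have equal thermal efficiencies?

T_m ≈ 396 K

T_C = 24 °C → 24 + 273.15 = 297.15 K.
Equal efficiencies require 1 − T_m/T_H = 1 − T_C/T_m, i.e. T_m/T_H = T_C/T_m, so T_m = √(T_H·T_C) = √(529.00 × 297.15) = 396 K.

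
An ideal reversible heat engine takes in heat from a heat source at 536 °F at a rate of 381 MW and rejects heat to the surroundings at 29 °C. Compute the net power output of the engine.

Ẇ ≈ 173 MW

T_H = 536 °F → (536 − 32) × 5/9 = 280.00 °C = 553.15 K.
T_C = 29 °C → 29 + 273.15 = 302.15 K.
The Carnot efficiency is η = 1 − T_C/T_H = 1 − 302.15/553.15 = 0.4538.
W = η·Q_H = 0.4538 × 381 = 173 MW.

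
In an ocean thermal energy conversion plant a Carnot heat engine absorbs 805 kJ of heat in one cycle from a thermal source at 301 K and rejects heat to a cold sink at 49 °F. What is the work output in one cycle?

W ≈ 49.22 kJ

T_C = 49 °F → (49 − 32) × 5/9 = 9.44 °C = 282.59 K.
η_rev = 1 − T_C/T_H = 1 − 282.59/301.00 = 0.0611.
W = η·Q_H = 0.0611 × 805 = 49.22 kJ.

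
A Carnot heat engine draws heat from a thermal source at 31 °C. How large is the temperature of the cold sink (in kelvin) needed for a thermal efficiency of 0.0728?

T_H = 31 °C → 31 + 273.15 = 304.15 K.
From η = 1 − T_C/T_H, T_C = T_H·(1 − η) = 304.15 × (1 − 0.0728) = 282 K.

T_C ≈ 282 K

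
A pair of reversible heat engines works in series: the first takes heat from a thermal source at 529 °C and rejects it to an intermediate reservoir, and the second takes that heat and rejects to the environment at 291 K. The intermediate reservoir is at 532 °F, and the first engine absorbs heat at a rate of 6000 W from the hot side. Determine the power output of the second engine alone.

T_H = 529 °C → 529 + 273.15 = 802.15 K.
T_m = 532 °F → (532 − 32) × 5/9 = 277.78 °C = 550.93 K.
Heat entering the second stage: Q_m = Q_H·(T_m/T_H) = 6000 × 550.93/802.15 = 4120 W.
Second-stage efficiency η₂ = 1 − T_C/T_m = 1 − 291.00/550.93 = 0.4718, so W₂ = η₂·Q_m = 1940 W.

Ẇ₂ ≈ 1940 W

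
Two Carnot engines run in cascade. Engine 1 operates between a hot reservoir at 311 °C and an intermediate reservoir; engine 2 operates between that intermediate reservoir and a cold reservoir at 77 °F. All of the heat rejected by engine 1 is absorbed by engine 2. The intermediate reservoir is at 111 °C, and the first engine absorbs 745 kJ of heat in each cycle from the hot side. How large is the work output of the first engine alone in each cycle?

W₁ ≈ 255.1 kJ

T_H = 311 °C → 311 + 273.15 = 584.15 K.
T_C = 77 °F → (77 − 32) × 5/9 = 25.00 °C = 298.15 K.
T_m = 111 °C → 111 + 273.15 = 384.15 K.
First-stage efficiency η₁ = 1 − T_m/T_H = 1 − 384.15/584.15 = 0.3424.
W₁ = η₁·Q_H = 0.3424 × 745 = 255.1 kJ.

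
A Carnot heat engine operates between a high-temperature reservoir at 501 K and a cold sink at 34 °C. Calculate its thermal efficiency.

η ≈ 0.3869

T_C = 34 °C → 34 + 273.15 = 307.15 K.
η_rev = 1 − T_C/T_H = 1 − 307.15/501.00 = 0.3869.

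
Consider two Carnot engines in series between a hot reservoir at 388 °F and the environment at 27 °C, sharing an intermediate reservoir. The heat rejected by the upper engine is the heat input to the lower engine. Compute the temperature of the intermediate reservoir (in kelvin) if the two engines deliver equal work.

T_m ≈ 386 K

T_H = 388 °F → (388 − 32) × 5/9 = 197.78 °C = 470.93 K.
T_C = 27 °C → 27 + 273.15 = 300.15 K.
For reversible stages Q_m = Q_H·(T_m/T_H). Setting W₁ = Q_H(1 − T_m/T_H) equal to W₂ = Q_m(1 − T_C/T_m) = Q_H·(T_m − T_C)/T_H gives T_H − T_m = T_m − T_C, so T_m = (T_H + T_C)/2 = (470.93 + 300.15)/2 = 386 K.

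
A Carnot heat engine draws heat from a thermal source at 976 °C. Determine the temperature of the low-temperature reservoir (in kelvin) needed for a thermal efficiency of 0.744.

T_H = 976 °C → 976 + 273.15 = 1249.15 K.
From η = 1 − T_C/T_H, T_C = T_H·(1 − η) = 1249.15 × (1 − 0.744) = 320 K.

T_C ≈ 320 K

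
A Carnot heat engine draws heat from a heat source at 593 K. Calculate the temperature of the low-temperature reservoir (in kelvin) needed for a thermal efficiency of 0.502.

From η = 1 − T_C/T_H, T_C = T_H·(1 − η) = 593.00 × (1 − 0.502) = 295 K.

T_C ≈ 295 K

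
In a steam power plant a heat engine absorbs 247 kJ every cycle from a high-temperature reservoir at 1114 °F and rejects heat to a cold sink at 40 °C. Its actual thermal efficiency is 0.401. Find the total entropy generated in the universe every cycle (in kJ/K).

ΔS_univ ≈ 0.190 kJ/K

T_H = 1114 °F → (1114 − 32) × 5/9 = 601.11 °C = 874.26 K.
T_C = 40 °C → 40 + 273.15 = 313.15 K.
W = η·Q_H = 0.401 × 247 = 99.05 kJ, so Q_C = Q_H − W = 148.0 kJ.
Entropy balance on the reservoirs: −Q_H/T_H = -0.2825 kJ/K, +Q_C/T_C = 0.4725 kJ/K.
ΔS_univ = −Q_H/T_H + Q_C/T_C = 0.190 kJ/K (> 0, since η = 0.401 < η_Carnot = 0.642).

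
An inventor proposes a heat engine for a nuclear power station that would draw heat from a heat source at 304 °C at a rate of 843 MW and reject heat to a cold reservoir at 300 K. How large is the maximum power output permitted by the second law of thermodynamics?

T_H = 304 °C → 304 + 273.15 = 577.15 K.
The upper bound on efficiency is η_max = 1 − T_C/T_H = 1 − 300.00/577.15 = 0.4802.
W_max = η_max · Q_H = 0.4802 × 843 = 405 MW.

Ẇ_max ≈ 405 MW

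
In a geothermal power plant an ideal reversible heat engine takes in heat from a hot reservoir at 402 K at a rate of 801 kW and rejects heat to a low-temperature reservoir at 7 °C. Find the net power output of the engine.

Ẇ ≈ 243 kW

T_C = 7 °C → 7 + 273.15 = 280.15 K.
The Carnot efficiency is η = 1 − T_C/T_H = 1 − 280.15/402.00 = 0.3031.
W = η·Q_H = 0.3031 × 801 = 243 kW.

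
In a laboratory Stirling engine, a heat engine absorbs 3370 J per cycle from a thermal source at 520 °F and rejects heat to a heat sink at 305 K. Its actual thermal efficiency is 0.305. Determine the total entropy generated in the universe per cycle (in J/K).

T_H = 520 °F → (520 − 32) × 5/9 = 271.11 °C = 544.26 K.
W = η·Q_H = 0.305 × 3370 = 1028 J, so Q_C = Q_H − W = 2342 J.
The hot reservoir loses entropy Q_H/T_H = 3370/544.26 = 6.192 J/K; the cold reservoir gains Q_C/T_C = 2342/305.00 = 7.679 J/K.
ΔS_univ = −Q_H/T_H + Q_C/T_C = 1.49 J/K (> 0, since η = 0.305 < η_Carnot = 0.440).

ΔS_univ ≈ 1.49 J/K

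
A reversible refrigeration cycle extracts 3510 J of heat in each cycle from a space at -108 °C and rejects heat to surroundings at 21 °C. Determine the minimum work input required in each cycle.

W_in ≈ 2740 J

T_H = 21 °C → 21 + 273.15 = 294.15 K.
T_C = -108 °C → -108 + 273.15 = 165.15 K.
Carnot COP: COP_R = T_C/(T_H − T_C) = 165.15/129.00 = 1.2802.
W = Q_C/COP_R = 3510/1.2802 = 2740 J.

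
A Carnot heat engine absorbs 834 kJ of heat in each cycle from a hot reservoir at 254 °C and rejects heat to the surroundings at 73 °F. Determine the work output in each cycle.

T_H = 254 °C → 254 + 273.15 = 527.15 K.
T_C = 73 °F → (73 − 32) × 5/9 = 22.78 °C = 295.93 K.
For a reversible engine, η = 1 − T_C/T_H = 1 − 295.93/527.15 = 0.4386.
W = η·Q_H = 0.4386 × 834 = 366 kJ.

W ≈ 366 kJ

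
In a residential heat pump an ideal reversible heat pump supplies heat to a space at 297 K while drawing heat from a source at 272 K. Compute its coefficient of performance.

COP_HP ≈ 11.9

Reversible heating COP: COP_HP = T_H/(T_H − T_C) = 297.00/(297.00 − 272.00) = 11.9.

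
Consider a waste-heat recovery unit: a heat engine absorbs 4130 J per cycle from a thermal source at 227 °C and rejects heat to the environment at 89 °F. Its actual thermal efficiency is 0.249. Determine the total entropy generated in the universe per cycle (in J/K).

ΔS_univ ≈ 1.92 J/K

T_H = 227 °C → 227 + 273.15 = 500.15 K.
T_C = 89 °F → (89 − 32) × 5/9 = 31.67 °C = 304.82 K.
W = η·Q_H = 0.249 × 4130 = 1028 J, so Q_C = Q_H − W = 3102 J.
The hot reservoir loses entropy Q_H/T_H = 4130/500.15 = 8.258 J/K; the cold reservoir gains Q_C/T_C = 3102/304.82 = 10.18 J/K.
ΔS_univ = −Q_H/T_H + Q_C/T_C = 1.92 J/K (> 0, since η = 0.249 < η_Carnot = 0.391).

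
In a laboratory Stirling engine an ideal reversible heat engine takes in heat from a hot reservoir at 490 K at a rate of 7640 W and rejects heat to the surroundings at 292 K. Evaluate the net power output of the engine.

η_rev = 1 − T_C/T_H = 1 − 292.00/490.00 = 0.4041.
W = η·Q_H = 0.4041 × 7640 = 3090 W.

Ẇ ≈ 3090 W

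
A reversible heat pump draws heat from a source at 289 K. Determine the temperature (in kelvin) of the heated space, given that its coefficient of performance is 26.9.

T_H ≈ 300.2 K

COP_HP = T_H/(T_H − T_C) ⇒ T_H = T_C·COP_HP/(COP_HP − 1) = 289.00 × 26.9/(26.9 − 1) = 300.2 K.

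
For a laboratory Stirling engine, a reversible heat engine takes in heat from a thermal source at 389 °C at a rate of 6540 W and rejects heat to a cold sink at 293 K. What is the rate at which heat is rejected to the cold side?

T_H = 389 °C → 389 + 273.15 = 662.15 K.
The Carnot efficiency is η = 1 − T_C/T_H = 1 − 293.00/662.15 = 0.5575.
For a reversible cycle Q_C/Q_H = T_C/T_H, so Q_C = 6540 × 293.00/662.15 = 2890 W.

Q̇_C ≈ 2890 W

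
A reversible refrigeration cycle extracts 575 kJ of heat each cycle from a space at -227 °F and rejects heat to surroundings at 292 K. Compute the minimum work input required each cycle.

T_C = -227 °F → (-227 − 32) × 5/9 = -143.89 °C = 129.26 K.
The reversible coefficient of performance is COP_R = T_C/(T_H − T_C) = 129.26/162.74 = 0.7943.
W = Q_C/COP_R = 575/0.7943 = 723.9 kJ.

W_in ≈ 723.9 kJ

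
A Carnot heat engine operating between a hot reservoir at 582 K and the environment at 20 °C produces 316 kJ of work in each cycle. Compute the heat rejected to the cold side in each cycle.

T_C = 20 °C → 20 + 273.15 = 293.15 K.
For a reversible engine, η = 1 − T_C/T_H = 1 − 293.15/582.00 = 0.4963.
Since Q_C/Q_H = T_C/T_H and Q_H = W/η, Q_C = W·T_C/(T_H − T_C) = 316 × 293.15/288.85 = 321 kJ.

Q_C ≈ 321 kJ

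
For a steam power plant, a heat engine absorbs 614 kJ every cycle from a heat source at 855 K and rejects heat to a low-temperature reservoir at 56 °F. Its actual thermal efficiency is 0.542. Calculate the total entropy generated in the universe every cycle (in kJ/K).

T_C = 56 °F → (56 − 32) × 5/9 = 13.33 °C = 286.48 K.
W = η·Q_H = 0.542 × 614 = 332.8 kJ, so Q_C = Q_H − W = 281.2 kJ.
The hot reservoir loses entropy Q_H/T_H = 614/855.00 = 0.7181 kJ/K; the cold reservoir gains Q_C/T_C = 281.2/286.48 = 0.9816 kJ/K.
ΔS_univ = −Q_H/T_H + Q_C/T_C = 0.2635 kJ/K (> 0, since η = 0.542 < η_Carnot = 0.665).

ΔS_univ ≈ 0.2635 kJ/K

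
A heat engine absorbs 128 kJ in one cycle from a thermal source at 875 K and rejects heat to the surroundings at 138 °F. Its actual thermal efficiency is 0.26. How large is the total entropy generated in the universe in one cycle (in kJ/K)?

ΔS_univ ≈ 0.1390 kJ/K

T_C = 138 °F → (138 − 32) × 5/9 = 58.89 °C = 332.04 K.
W = η·Q_H = 0.26 × 128 = 33.28 kJ, so Q_C = Q_H − W = 94.72 kJ.
The hot reservoir loses entropy Q_H/T_H = 128/875.00 = 0.1463 kJ/K; the cold reservoir gains Q_C/T_C = 94.72/332.04 = 0.2853 kJ/K.
ΔS_univ = −Q_H/T_H + Q_C/T_C = 0.1390 kJ/K (> 0, since η = 0.26 < η_Carnot = 0.621).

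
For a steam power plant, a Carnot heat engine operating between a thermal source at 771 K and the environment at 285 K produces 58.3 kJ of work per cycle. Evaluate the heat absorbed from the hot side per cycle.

Q_H ≈ 92.5 kJ

For a reversible engine, η = 1 − T_C/T_H = 1 − 285.00/771.00 = 0.6304.
Q_H = W/η = 58.3/0.6304 = 92.5 kJ.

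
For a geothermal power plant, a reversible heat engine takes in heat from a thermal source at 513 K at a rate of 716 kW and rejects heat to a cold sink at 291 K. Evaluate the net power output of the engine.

For a reversible engine, η = 1 − T_C/T_H = 1 − 291.00/513.00 = 0.4327.
W = η·Q_H = 0.4327 × 716 = 310 kW.

Ẇ ≈ 310 kW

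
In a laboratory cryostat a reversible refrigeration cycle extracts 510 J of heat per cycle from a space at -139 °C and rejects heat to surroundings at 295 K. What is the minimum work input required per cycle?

T_C = -139 °C → -139 + 273.15 = 134.15 K.
The reversible coefficient of performance is COP_R = T_C/(T_H − T_C) = 134.15/160.85 = 0.8340.
W = Q_C/COP_R = 510/0.8340 = 612 J.

W_in ≈ 612 J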